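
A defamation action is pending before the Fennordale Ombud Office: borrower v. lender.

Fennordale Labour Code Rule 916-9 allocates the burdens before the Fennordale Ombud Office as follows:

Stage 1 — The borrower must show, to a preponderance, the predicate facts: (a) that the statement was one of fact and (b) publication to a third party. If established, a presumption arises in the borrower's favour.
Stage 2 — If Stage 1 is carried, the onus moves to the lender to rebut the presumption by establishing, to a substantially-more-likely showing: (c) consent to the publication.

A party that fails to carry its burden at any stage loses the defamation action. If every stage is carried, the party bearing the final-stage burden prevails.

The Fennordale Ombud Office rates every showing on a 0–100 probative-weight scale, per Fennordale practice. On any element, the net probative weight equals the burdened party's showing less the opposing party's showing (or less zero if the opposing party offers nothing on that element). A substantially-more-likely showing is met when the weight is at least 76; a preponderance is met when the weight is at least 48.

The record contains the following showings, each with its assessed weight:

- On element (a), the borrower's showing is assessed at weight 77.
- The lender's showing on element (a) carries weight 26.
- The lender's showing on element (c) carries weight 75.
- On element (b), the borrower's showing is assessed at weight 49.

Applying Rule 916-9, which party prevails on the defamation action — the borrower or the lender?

Stage 1 — burden on borrower; standard: a preponderance (weight is at least 48).
    (a): 77 − 26 = 51 ≥ 48 [met]
    (b): 49 ≥ 48 [met]
  All elements met. The burden passes to the lender.
Stage 2 — burden on lender; standard: a substantially-more-likely showing (weight is at least 76).
    (c): 75 < 76 [not met]
  Stage 2 not carried; the lender fails its burden.
So the borrower prevails.

borrower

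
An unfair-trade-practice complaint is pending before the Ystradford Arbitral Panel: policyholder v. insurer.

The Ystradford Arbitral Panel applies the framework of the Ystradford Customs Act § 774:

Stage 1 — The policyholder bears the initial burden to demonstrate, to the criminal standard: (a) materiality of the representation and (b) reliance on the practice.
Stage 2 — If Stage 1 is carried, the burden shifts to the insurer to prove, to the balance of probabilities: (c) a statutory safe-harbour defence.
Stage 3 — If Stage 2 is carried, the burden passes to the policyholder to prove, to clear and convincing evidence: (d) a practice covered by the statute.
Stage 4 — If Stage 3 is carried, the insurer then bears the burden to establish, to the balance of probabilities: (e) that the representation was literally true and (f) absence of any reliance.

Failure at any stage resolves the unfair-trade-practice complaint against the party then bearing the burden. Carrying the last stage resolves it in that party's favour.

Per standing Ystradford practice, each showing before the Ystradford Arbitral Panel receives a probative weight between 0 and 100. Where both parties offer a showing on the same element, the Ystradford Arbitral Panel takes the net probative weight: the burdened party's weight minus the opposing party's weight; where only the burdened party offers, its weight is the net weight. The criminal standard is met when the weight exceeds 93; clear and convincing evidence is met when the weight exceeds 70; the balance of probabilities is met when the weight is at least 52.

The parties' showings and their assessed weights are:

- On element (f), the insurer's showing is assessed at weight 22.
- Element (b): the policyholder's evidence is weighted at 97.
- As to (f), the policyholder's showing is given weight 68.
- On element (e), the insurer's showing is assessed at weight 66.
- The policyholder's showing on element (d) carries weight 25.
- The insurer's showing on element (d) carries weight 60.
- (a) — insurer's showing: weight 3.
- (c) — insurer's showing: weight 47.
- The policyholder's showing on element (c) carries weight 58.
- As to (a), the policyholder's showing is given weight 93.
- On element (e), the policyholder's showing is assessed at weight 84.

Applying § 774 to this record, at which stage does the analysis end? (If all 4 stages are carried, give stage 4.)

stage 1

Stage 1 — burden on policyholder; standard: the criminal standard (weight exceeds 93).
    (a): 93 − 3 = 90 ≤ 93 [not met]
    (b): 97 > 93 [met]
  The policyholder does not carry Stage 1.
The insurer prevails.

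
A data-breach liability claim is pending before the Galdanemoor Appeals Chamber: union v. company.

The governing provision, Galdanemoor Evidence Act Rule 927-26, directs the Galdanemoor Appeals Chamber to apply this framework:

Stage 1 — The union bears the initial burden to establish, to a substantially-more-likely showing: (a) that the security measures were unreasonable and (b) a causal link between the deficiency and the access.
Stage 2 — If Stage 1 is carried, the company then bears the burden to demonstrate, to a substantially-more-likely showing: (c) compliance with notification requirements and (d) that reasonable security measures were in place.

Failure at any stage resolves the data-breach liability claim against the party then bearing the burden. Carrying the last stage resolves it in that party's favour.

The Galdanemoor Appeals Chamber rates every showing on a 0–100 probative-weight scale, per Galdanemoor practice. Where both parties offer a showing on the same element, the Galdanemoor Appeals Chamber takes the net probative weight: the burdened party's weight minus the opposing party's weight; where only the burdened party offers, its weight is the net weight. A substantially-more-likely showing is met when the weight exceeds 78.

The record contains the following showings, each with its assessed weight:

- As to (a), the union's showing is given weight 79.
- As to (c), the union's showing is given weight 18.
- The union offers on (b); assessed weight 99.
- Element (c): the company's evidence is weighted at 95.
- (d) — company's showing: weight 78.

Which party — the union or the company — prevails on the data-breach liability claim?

union

At Stage 1 the union must meet a substantially-more-likely showing (weight exceeds 78): on (a) the weight is 79, which does exceed 78, so (a) meets the standard; on (b) the weight is 99, > 78, so (b) meets the standard.
  All elements met. The burden passes to the company.
At Stage 2 the company must meet a substantially-more-likely showing (weight exceeds 78): on (c) the weight is 95 less the opposing 18 gives net 77, which does not exceed 78, so (c) does not meet the standard; on (d) the weight is 78, ≤ 78, so (d) does not meet the standard.
  The company does not carry Stage 2.
The analysis ends at Stage 2; the union prevails.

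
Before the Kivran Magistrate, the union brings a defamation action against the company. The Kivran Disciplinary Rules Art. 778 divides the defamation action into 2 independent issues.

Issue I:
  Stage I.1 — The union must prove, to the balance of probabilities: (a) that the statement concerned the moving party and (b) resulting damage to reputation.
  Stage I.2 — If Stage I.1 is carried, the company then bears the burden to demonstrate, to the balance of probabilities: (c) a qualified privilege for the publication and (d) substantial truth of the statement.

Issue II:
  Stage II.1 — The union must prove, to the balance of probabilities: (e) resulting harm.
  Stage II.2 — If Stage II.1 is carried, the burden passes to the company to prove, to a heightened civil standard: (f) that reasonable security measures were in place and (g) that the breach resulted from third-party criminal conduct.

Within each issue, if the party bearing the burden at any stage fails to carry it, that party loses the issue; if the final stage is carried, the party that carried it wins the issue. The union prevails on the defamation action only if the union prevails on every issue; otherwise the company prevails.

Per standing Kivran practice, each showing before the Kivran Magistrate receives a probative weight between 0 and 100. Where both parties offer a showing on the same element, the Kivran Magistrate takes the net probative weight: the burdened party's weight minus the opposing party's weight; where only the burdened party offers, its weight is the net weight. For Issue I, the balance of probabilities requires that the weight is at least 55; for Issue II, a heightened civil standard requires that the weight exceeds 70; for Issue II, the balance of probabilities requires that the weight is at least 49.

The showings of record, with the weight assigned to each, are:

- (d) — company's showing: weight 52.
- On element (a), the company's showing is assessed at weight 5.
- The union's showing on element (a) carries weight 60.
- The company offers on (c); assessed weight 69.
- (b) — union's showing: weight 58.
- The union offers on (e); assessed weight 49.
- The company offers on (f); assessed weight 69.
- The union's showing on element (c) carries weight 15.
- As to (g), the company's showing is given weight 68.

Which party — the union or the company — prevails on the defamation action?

— Issue I —
Stage I.1 — burden on union; standard: the balance of probabilities (weight is at least 55).
    (a): 60 − 5 = 55 ≥ 55 [met]
    (b): 58 ≥ 55 [met]
  Stage I.1 carried; the burden shifts to the company.
Stage I.2 — burden on company; standard: the balance of probabilities (weight is at least 55).
    (c): 69 − 15 = 54 < 55 [not met]
    (d): 52 < 55 [not met]
  The company does not carry Stage I.2.
The union prevails on this issue.
— Issue II —
Stage II.1 (union, the balance of probabilities, weight is at least 49): (e) 49 ≥ 49 — meets.
  The union carries Stage II.1; the company now bears the burden.
Stage II.2 (company, a heightened civil standard, weight exceeds 70): (f) 69 ≤ 70 — fails; (g) 68 ≤ 70 — fails.
  Not every element is met, so the company fails to carry Stage II.2.
So the union prevails on this issue.
Per-issue: Issue I → union; Issue II → union. The union must prevail on every issue; overall, the union prevails.

union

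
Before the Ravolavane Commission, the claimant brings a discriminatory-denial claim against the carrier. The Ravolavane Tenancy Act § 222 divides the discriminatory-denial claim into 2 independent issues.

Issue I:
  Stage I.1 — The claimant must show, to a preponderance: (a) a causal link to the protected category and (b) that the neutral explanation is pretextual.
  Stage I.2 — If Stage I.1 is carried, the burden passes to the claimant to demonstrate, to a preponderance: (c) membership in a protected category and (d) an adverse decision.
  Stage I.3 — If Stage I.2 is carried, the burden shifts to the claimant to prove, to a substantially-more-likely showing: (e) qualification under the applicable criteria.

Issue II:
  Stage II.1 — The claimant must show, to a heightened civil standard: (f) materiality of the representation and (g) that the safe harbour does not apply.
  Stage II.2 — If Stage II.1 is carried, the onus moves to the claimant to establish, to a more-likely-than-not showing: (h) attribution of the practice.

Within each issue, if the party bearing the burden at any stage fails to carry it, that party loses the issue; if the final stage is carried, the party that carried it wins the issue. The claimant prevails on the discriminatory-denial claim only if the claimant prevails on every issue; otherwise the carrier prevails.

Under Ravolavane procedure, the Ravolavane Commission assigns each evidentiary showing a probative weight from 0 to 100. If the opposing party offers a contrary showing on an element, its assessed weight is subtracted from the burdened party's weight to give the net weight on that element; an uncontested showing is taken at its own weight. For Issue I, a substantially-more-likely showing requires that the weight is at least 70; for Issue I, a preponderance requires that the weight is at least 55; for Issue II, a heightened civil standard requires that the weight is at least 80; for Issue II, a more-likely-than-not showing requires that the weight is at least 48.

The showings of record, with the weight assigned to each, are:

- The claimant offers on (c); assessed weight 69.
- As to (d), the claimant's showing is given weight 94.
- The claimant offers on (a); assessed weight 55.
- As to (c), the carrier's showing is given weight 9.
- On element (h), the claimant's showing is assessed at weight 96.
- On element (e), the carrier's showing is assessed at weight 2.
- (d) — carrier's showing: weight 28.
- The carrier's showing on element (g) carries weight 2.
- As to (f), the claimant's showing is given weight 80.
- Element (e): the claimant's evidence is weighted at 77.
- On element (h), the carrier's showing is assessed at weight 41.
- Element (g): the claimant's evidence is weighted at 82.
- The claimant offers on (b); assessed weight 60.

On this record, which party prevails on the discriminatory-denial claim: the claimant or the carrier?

— Issue I —
At Stage I.1 the claimant must meet a preponderance (weight is at least 55): on (a) the weight is 55, which does reach 55, so (a) meets the standard; on (b) the weight is 60, which does reach 55, so (b) meets the standard.
  Stage I.1 carried; the burden remains with the claimant.
At Stage I.2 the claimant must meet a preponderance (weight is at least 55): on (c) the weight is 69 less the opposing 9 gives net 60, ≥ 55, so (c) meets the standard; on (d) the weight is 94 less the opposing 28 gives net 66, which does reach 55, so (d) meets the standard.
  Stage I.2 carried; the burden remains with the claimant.
At Stage I.3 the claimant must meet a substantially-more-likely showing (weight is at least 70): on (e) the weight is 77 less the opposing 2 gives net 75, ≥ 70, so (e) meets the standard.
  Stage I.3 carried; the final stage is satisfied.
All stages carried — the claimant prevails on this issue.
— Issue II —
Stage II.1 (claimant, a heightened civil standard, weight is at least 80): (f) 80 ≥ 80 — meets; (g) net 82−2=80 ≥ 80 — meets.
  Stage II.1 carried; the burden remains with the claimant.
Stage II.2 (claimant, a more-likely-than-not showing, weight is at least 48): (h) net 96−41=55 ≥ 48 — meets.
  All elements met at the final stage.
All stages carried — the claimant prevails on this issue.
Per-issue: Issue I → claimant; Issue II → claimant. The claimant must prevail on every issue; overall, the claimant prevails.

claimant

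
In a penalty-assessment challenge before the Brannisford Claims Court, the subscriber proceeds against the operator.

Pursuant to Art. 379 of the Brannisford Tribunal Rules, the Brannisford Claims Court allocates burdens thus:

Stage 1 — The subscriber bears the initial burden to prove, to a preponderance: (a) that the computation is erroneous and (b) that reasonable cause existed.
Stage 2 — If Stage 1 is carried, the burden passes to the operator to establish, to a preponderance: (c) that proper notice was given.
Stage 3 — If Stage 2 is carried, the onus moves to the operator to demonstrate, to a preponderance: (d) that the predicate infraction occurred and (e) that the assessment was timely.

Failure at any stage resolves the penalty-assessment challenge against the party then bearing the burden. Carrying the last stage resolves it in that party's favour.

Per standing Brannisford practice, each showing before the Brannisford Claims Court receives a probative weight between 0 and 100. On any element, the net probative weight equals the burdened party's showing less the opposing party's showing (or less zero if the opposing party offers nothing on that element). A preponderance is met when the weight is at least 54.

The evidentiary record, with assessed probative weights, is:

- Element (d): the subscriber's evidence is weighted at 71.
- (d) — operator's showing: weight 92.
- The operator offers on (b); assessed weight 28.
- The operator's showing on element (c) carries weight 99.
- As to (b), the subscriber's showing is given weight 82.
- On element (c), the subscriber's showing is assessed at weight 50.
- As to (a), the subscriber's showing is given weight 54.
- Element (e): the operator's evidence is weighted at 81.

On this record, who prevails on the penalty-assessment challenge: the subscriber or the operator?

Stage 1 (subscriber, a preponderance, weight is at least 54): (a) 54 ≥ 54 — meets; (b) net 82−28=54 ≥ 54 — meets.
  All elements met. The burden passes to the operator.
Stage 2 (operator, a preponderance, weight is at least 54): (c) net 99−50=49 < 54 — fails.
  The operator does not carry Stage 2.
The analysis ends at Stage 2; the subscriber prevails.

subscriber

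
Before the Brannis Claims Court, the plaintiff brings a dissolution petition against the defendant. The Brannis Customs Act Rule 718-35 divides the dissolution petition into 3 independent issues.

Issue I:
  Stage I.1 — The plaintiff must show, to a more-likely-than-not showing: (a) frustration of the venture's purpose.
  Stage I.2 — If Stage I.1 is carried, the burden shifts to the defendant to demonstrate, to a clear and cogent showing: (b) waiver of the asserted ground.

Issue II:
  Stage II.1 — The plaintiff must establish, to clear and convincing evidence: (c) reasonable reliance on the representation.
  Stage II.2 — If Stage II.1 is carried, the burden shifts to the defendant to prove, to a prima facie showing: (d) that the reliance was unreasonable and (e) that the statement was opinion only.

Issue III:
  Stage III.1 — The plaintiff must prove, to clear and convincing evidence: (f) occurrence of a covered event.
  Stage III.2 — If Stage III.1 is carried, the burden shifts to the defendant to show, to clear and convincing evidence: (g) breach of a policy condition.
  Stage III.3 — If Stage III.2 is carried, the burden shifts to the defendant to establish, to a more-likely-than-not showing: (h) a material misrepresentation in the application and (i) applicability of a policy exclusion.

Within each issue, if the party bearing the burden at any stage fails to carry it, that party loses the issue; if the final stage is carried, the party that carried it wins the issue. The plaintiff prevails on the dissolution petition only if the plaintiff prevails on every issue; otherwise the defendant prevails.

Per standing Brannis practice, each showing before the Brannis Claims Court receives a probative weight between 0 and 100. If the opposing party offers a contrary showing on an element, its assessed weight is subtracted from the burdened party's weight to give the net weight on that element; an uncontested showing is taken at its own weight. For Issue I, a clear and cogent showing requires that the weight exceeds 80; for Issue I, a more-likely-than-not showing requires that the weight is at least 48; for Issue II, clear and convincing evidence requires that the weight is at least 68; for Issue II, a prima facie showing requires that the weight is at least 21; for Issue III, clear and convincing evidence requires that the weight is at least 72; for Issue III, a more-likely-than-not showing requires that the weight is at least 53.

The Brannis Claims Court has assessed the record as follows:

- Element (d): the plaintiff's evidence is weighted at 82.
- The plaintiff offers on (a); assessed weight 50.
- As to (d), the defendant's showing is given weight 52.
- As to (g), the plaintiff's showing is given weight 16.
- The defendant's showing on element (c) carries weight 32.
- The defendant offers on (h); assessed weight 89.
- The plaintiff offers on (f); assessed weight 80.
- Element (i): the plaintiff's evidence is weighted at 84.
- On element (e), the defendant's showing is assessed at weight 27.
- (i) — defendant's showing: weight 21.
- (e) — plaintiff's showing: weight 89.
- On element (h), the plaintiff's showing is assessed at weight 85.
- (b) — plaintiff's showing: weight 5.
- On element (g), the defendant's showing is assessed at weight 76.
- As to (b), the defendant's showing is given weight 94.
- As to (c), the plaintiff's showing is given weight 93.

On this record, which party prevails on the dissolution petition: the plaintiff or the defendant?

— Issue I —
Stage I.1 (plaintiff, a more-likely-than-not showing, weight is at least 48): (a) 50 ≥ 48 — meets.
  All elements met. The burden passes to the defendant.
Stage I.2 (defendant, a clear and cogent showing, weight exceeds 80): (b) net 94−5=89 > 80 — meets.
  The defendant carries the last stage.
All stages carried — the defendant prevails on this issue.
— Issue II —
Stage II.1 (plaintiff, clear and convincing evidence, weight is at least 68): (c) net 93−32=61 < 68 — fails.
  The plaintiff does not carry Stage II.1.
The analysis ends at Stage II.1; the defendant prevails on this issue.
— Issue III —
Stage III.1 (plaintiff, clear and convincing evidence, weight is at least 72): (f) 80 ≥ 72 — meets.
  Stage III.1 is satisfied; the onus moves to the defendant.
Stage III.2 (defendant, clear and convincing evidence, weight is at least 72): (g) net 76−16=60 < 72 — fails.
  Stage III.2 not carried; the defendant fails its burden.
The plaintiff prevails on this issue.
Per-issue: Issue I → defendant; Issue II → defendant; Issue III → plaintiff. The plaintiff must prevail on every issue; overall, the defendant prevails.

defendant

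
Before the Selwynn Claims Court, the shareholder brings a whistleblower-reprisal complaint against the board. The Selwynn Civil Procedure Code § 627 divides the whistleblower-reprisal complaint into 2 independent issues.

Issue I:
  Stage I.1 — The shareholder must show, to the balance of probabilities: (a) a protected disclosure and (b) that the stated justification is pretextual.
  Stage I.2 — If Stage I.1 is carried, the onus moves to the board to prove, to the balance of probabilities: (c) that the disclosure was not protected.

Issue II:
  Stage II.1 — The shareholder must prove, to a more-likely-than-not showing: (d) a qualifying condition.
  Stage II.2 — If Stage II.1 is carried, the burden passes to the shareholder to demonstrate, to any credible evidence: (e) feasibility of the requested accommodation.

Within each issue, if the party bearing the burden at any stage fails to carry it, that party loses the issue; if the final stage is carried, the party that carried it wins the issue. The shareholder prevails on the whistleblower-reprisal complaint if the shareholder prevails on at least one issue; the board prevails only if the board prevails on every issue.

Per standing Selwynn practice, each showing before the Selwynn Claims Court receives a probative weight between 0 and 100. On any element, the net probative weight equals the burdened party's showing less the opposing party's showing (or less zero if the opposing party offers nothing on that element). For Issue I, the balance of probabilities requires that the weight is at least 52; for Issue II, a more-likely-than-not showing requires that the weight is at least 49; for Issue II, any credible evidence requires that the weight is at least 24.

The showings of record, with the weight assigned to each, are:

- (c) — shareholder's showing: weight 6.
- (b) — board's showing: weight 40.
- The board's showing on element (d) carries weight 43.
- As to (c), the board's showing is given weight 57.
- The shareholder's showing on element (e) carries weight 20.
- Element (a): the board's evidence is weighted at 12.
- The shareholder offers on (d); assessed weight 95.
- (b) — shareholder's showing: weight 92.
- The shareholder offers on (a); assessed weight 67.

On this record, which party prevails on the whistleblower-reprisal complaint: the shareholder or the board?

— Issue I —
Stage I.1 (shareholder, the balance of probabilities, weight is at least 52): (a) net 67−12=55 ≥ 52 — meets; (b) net 92−40=52 ≥ 52 — meets.
  The shareholder carries Stage I.1; the board now bears the burden.
Stage I.2 (board, the balance of probabilities, weight is at least 52): (c) net 57−6=51 < 52 — fails.
  Not every element is met, so the board fails to carry Stage I.2.
The shareholder prevails on this issue.
— Issue II —
Stage II.1 — burden on shareholder; standard: a more-likely-than-not showing (weight is at least 49).
    (d): 95 − 43 = 52 ≥ 49 [met]
  All elements met. The shareholder retains the burden for Stage II.2.
Stage II.2 — burden on shareholder; standard: any credible evidence (weight is at least 24).
    (e): 20 < 24 [not met]
  Not every element is met, so the shareholder fails to carry Stage II.2.
The board prevails on this issue.
Per-issue: Issue I → shareholder; Issue II → board. The shareholder must prevail on at least one issue; overall, the shareholder prevails.

shareholder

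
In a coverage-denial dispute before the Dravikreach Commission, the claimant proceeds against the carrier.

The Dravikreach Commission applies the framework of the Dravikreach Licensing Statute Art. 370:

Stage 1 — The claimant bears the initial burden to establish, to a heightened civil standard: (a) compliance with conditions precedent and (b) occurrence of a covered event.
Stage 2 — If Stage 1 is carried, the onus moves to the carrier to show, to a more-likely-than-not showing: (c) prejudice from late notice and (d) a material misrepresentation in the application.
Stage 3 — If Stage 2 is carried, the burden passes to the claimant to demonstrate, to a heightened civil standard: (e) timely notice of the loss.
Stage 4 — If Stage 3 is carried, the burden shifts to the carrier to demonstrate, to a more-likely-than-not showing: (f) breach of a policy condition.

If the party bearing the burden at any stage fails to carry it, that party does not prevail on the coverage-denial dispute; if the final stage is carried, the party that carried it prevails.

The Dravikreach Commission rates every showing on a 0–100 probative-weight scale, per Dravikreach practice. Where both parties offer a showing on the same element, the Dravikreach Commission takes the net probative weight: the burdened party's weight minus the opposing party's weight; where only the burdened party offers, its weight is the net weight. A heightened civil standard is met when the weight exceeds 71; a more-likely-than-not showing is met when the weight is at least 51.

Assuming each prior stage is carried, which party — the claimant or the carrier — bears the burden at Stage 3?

Stage 3's rule assigns the burden to the claimant (to a heightened civil standard).

claimant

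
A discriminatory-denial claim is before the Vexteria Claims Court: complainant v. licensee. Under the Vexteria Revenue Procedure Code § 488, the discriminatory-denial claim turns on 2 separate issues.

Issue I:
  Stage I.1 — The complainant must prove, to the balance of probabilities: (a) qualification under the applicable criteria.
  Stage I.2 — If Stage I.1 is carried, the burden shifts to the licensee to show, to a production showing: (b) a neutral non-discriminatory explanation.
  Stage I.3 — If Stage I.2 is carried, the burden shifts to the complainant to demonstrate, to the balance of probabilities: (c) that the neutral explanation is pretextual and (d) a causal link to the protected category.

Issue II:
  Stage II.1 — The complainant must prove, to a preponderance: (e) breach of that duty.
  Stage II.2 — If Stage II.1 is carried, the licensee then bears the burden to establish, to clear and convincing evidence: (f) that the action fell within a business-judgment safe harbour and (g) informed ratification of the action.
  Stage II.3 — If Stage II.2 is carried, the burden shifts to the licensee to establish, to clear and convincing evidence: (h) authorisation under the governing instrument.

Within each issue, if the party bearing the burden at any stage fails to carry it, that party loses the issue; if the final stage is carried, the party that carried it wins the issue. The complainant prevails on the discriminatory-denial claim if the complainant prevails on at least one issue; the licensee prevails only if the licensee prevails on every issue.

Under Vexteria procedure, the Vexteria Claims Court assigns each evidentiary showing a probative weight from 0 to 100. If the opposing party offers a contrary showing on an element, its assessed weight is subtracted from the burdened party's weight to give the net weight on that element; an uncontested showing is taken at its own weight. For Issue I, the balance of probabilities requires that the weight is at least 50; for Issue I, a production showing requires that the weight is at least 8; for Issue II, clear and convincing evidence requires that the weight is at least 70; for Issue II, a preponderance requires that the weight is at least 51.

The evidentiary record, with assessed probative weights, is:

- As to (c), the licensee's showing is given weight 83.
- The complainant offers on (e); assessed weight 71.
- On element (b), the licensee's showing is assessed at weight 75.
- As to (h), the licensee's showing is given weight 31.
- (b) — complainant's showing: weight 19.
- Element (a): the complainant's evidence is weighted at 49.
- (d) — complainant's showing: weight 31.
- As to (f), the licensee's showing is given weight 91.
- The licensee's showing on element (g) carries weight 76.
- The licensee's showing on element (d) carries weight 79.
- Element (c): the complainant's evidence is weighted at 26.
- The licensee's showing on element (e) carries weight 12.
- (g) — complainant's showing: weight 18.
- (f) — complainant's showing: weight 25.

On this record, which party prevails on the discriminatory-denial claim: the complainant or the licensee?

complainant

— Issue I —
Stage I.1 — burden on complainant; standard: the balance of probabilities (weight is at least 50).
    (a): 49 < 50 [not met]
  Not every element is met, so the complainant fails to carry Stage I.1.
The licensee prevails on this issue.
— Issue II —
At Stage II.1 the complainant must meet a preponderance (weight is at least 51): on (e) the weight is 71 less the opposing 12 gives net 59, which does reach 51, so (e) meets the standard.
  Stage II.1 is satisfied; the onus moves to the licensee.
At Stage II.2 the licensee must meet clear and convincing evidence (weight is at least 70): on (f) the weight is 91 less the opposing 25 gives net 66, < 70, so (f) does not meet the standard; on (g) the weight is 76 less the opposing 18 gives net 58, < 70, so (g) does not meet the standard.
  Not every element is met, so the licensee fails to carry Stage II.2.
So the complainant prevails on this issue.
Per-issue: Issue I → licensee; Issue II → complainant. The complainant must prevail on at least one issue; overall, the complainant prevails.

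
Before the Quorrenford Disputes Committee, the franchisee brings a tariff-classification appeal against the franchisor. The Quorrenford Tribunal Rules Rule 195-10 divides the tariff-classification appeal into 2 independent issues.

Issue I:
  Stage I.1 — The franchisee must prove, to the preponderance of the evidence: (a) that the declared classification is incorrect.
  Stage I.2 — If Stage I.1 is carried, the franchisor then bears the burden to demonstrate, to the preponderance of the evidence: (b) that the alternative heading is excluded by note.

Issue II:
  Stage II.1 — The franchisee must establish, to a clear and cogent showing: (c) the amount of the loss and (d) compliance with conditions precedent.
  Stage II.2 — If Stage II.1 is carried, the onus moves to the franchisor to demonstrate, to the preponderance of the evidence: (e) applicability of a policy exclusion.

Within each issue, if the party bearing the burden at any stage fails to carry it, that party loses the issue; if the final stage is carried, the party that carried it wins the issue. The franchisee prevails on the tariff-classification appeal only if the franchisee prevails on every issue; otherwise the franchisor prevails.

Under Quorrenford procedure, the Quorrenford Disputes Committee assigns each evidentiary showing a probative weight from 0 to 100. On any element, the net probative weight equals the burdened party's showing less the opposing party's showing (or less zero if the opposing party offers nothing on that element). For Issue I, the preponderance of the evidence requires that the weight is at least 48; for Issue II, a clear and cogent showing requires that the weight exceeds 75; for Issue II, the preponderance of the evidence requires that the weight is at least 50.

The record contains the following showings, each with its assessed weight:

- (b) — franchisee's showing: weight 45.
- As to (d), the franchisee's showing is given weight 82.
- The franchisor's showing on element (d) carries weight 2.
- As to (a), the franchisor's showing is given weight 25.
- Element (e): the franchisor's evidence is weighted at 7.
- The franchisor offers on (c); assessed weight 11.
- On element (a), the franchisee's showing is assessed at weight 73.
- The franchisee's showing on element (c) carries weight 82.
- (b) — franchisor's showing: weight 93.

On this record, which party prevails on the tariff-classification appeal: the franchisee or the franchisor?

franchisor

— Issue I —
Stage I.1 (franchisee, the preponderance of the evidence, weight is at least 48): (a) net 73−25=48 ≥ 48 — meets.
  All elements met. The burden passes to the franchisor.
Stage I.2 (franchisor, the preponderance of the evidence, weight is at least 48): (b) net 93−45=48 ≥ 48 — meets.
  Stage I.2 carried; the final stage is satisfied.
With every stage satisfied, the franchisor prevails on this issue.
— Issue II —
Stage II.1 — burden on franchisee; standard: a clear and cogent showing (weight exceeds 75).
    (c): 82 − 11 = 71 ≤ 75 [not met]
    (d): 82 − 2 = 80 > 75 [met]
  Not every element is met, so the franchisee fails to carry Stage II.1.
The analysis ends at Stage II.1; the franchisor prevails on this issue.
Per-issue: Issue I → franchisor; Issue II → franchisor. The franchisee must prevail on every issue; overall, the franchisor prevails.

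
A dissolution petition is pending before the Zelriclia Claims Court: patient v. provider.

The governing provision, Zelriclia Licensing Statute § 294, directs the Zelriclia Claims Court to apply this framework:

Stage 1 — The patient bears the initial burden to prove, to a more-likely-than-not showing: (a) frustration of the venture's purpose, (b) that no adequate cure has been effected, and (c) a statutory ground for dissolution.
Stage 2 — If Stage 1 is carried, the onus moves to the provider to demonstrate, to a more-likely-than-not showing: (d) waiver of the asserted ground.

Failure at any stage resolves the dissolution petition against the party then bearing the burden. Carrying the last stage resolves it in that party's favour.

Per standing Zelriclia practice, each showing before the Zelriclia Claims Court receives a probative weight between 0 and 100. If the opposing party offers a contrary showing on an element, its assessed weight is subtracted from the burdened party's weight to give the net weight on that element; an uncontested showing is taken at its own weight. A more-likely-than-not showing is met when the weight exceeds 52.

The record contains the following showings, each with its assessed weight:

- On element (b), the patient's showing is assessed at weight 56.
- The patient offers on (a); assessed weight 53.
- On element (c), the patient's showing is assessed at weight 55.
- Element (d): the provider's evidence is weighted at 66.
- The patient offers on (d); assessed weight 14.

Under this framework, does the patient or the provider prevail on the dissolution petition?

patient

At Stage 1 the patient must meet a more-likely-than-not showing (weight exceeds 52): on (a) the weight is 53, which does exceed 52, so (a) meets the standard; on (b) the weight is 56, which does exceed 52, so (b) meets the standard; on (c) the weight is 55, which does exceed 52, so (c) meets the standard.
  Stage 1 is satisfied; the onus moves to the provider.
At Stage 2 the provider must meet a more-likely-than-not showing (weight exceeds 52): on (d) the weight is 66 less the opposing 14 gives net 52, which does not exceed 52, so (d) does not meet the standard.
  The provider does not carry Stage 2.
So the patient prevails.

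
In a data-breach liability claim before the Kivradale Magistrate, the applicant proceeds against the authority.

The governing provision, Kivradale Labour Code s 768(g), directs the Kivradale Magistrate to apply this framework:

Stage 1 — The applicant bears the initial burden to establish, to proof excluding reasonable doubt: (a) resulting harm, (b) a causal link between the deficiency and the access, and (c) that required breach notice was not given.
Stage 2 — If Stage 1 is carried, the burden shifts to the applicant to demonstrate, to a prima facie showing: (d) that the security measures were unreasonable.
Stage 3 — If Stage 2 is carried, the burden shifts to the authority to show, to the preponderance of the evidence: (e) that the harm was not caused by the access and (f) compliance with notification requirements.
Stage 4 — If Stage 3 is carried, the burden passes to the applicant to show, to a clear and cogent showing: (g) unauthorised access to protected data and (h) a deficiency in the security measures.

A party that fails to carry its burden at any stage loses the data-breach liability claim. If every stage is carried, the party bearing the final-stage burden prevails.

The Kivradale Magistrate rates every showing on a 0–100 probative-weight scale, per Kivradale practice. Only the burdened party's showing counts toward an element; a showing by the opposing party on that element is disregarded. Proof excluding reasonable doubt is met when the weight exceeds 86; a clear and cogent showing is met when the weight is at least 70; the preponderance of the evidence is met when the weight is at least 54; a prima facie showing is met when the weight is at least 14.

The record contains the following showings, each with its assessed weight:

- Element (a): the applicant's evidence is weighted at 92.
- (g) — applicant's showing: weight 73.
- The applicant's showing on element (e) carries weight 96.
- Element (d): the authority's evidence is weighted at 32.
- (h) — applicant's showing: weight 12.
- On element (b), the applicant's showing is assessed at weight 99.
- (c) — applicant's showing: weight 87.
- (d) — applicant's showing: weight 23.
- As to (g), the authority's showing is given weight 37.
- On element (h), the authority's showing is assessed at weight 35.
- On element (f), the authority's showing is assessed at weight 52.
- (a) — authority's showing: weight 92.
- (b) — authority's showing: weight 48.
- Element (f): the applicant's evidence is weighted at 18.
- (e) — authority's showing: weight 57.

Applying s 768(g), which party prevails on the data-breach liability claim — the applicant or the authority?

Stage 1 — burden on applicant; standard: proof excluding reasonable doubt (weight exceeds 86).
    (a): 92 (authority's 92 disregarded) > 86 [met]
    (b): 99 (authority's 48 disregarded) > 86 [met]
    (c): 87 > 86 [met]
  All elements met. The applicant retains the burden for Stage 2.
Stage 2 — burden on applicant; standard: a prima facie showing (weight is at least 14).
    (d): 23 (authority's 32 disregarded) ≥ 14 [met]
  Stage 2 carried; the burden shifts to the authority.
Stage 3 — burden on authority; standard: the preponderance of the evidence (weight is at least 54).
    (e): 57 (applicant's 96 disregarded) ≥ 54 [met]
    (f): 52 (applicant's 18 disregarded) < 54 [not met]
  The authority does not carry Stage 3.
The applicant prevails.

applicant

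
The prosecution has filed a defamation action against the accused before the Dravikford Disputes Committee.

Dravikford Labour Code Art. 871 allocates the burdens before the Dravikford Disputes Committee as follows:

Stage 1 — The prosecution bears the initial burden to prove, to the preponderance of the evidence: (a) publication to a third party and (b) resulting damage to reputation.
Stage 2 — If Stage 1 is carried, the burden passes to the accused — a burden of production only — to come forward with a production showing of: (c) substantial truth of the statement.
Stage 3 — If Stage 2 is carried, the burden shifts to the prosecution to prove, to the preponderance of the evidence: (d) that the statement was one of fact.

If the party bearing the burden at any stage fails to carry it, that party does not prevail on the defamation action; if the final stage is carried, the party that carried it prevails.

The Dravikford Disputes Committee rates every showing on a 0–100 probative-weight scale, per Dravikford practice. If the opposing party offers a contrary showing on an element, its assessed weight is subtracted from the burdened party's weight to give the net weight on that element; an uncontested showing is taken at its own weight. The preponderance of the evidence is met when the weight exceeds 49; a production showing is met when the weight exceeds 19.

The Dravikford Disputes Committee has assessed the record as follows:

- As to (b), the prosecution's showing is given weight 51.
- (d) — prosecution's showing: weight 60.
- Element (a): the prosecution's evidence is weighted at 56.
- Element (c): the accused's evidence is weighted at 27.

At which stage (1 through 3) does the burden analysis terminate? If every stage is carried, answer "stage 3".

stage 3

Stage 1 — burden on prosecution; standard: the preponderance of the evidence (weight exceeds 49).
    (a): 56 > 49 [met]
    (b): 51 > 49 [met]
  Stage 1 carried; the burden shifts to the accused.
Stage 2 — burden on accused; standard: a production showing (weight exceeds 19).
    (c): 27 > 19 [met]
  Stage 2 carried; the burden shifts to the prosecution.
Stage 3 — burden on prosecution; standard: the preponderance of the evidence (weight exceeds 49).
    (d): 60 > 49 [met]
  The prosecution carries the last stage.
With every stage satisfied, the prosecution prevails.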